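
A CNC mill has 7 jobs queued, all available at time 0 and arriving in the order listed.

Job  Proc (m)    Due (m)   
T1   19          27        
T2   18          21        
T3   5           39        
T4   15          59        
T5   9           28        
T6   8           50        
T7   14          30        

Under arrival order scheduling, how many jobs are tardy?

FIFO (arrival order): T1 T2 T3 T4 T5 T6 T7.
T1: 0→19, due 27, tardiness 0
T2: 19→37, due 21, tardiness 16
T3: 37→42, due 39, tardiness 3
T4: 42→57, due 59, tardiness 0
T5: 57→66, due 28, tardiness 38
T6: 66→74, due 50, tardiness 24
T7: 74→88, due 30, tardiness 58
Late jobs: 5.

5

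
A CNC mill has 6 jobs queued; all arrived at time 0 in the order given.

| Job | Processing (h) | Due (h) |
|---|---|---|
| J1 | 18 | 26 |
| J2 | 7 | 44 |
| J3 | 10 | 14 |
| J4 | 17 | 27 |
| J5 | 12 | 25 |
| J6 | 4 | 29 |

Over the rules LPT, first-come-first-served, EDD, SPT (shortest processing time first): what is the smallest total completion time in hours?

LPT (decreasing processing time): J1 J4 J5 J3 J2 J6.
J1: 0→18
J4: 18→35
J5: 35→47
J3: 47→57
J2: 57→64
J6: 64→68
Sum = 18+35+47+57+64+68 = 289.
FIFO (arrival order): J1 J2 J3 J4 J5 J6.
J1: 0→18
J2: 18→25
J3: 25→35
J4: 35→52
J5: 52→64
J6: 64→68
Sum = 18+25+35+52+64+68 = 262.
EDD (increasing due date): J3 J5 J1 J4 J6 J2.
J3: 0→10
J5: 10→22
J1: 22→40
J4: 40→57
J6: 57→61
J2: 61→68
Sum = 10+22+40+57+61+68 = 258.
SPT (increasing processing time): J6 J2 J3 J5 J4 J1.
J6: 0→4
J2: 4→11
J3: 11→21
J5: 21→33
J4: 33→50
J1: 50→68
Sum = 4+11+21+33+50+68 = 187.
LPT 289, FIFO 262, EDD 258, SPT 187 → minimum 187.

187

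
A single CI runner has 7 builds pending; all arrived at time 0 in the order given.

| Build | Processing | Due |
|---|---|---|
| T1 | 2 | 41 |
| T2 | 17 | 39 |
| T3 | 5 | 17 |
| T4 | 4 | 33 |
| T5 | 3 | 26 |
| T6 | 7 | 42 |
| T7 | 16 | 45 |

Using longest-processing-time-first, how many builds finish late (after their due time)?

4

LPT (decreasing processing time): T2 T7 T6 T3 T4 T5 T1.
T2: 0→17, due 39, tardiness 0
T7: 17→33, due 45, tardiness 0
T6: 33→40, due 42, tardiness 0
T3: 40→45, due 17, tardiness 28
T4: 45→49, due 33, tardiness 16
T5: 49→52, due 26, tardiness 26
T1: 52→54, due 41, tardiness 13
Late builds: 4.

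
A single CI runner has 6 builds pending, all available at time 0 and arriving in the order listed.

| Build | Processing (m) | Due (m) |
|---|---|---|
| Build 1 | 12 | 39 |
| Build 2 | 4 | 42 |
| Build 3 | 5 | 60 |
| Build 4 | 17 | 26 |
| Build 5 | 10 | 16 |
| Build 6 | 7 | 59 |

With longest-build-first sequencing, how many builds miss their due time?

2

LPT (decreasing processing time): Build 4 Build 1 Build 5 Build 6 Build 3 Build 2.
Build 4: 0→17, due 26, tardiness 0
Build 1: 17→29, due 39, tardiness 0
Build 5: 29→39, due 16, tardiness 23
Build 6: 39→46, due 59, tardiness 0
Build 3: 46→51, due 60, tardiness 0
Build 2: 51→55, due 42, tardiness 13
Late builds: 2.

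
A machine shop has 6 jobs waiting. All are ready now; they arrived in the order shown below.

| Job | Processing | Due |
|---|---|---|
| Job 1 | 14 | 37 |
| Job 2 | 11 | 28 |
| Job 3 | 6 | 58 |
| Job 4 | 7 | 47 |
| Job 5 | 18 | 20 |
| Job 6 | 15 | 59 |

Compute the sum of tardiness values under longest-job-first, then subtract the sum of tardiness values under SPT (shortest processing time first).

LPT (decreasing processing time): Job 5 Job 6 Job 1 Job 2 Job 4 Job 3.
Job 5: 0→18, due 20, tardiness 0
Job 6: 18→33, due 59, tardiness 0
Job 1: 33→47, due 37, tardiness 10
Job 2: 47→58, due 28, tardiness 30
Job 4: 58→65, due 47, tardiness 18
Job 3: 65→71, due 58, tardiness 13
Sum = 0+0+10+30+18+13 = 71.
SPT (increasing processing time): Job 3 Job 4 Job 2 Job 1 Job 6 Job 5.
Job 3: 0→6, due 58, tardiness 0
Job 4: 6→13, due 47, tardiness 0
Job 2: 13→24, due 28, tardiness 0
Job 1: 24→38, due 37, tardiness 1
Job 6: 38→53, due 59, tardiness 0
Job 5: 53→71, due 20, tardiness 51
Sum = 0+0+0+1+0+51 = 52.
Difference = 71 − 52 = 19.

19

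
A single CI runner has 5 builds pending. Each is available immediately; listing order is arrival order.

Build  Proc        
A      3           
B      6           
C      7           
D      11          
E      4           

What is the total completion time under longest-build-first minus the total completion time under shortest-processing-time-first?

38

LPT (decreasing processing time): D C B E A.
D: 0→11
C: 11→18
B: 18→24
E: 24→28
A: 28→31
Sum = 11+18+24+28+31 = 112.
SPT (increasing processing time): A E B C D.
A: 0→3
E: 3→7
B: 7→13
C: 13→20
D: 20→31
Sum = 3+7+13+20+31 = 74.
Difference = 112 − 74 = 38.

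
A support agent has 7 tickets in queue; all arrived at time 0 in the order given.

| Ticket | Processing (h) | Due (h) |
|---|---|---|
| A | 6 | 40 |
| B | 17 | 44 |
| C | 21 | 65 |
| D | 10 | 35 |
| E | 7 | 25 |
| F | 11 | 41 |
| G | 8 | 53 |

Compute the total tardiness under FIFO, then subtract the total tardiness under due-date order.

85

FIFO (arrival order): A B C D E F G.
A: 0→6, due 40, tardiness 0
B: 6→23, due 44, tardiness 0
C: 23→44, due 65, tardiness 0
D: 44→54, due 35, tardiness 19
E: 54→61, due 25, tardiness 36
F: 61→72, due 41, tardiness 31
G: 72→80, due 53, tardiness 27
Sum = 0+0+0+19+36+31+27 = 113.
EDD (increasing due date): E D A F B G C.
E: 0→7, due 25, tardiness 0
D: 7→17, due 35, tardiness 0
A: 17→23, due 40, tardiness 0
F: 23→34, due 41, tardiness 0
B: 34→51, due 44, tardiness 7
G: 51→59, due 53, tardiness 6
C: 59→80, due 65, tardiness 15
Sum = 0+0+0+0+7+6+15 = 28.
Difference = 113 − 28 = 85.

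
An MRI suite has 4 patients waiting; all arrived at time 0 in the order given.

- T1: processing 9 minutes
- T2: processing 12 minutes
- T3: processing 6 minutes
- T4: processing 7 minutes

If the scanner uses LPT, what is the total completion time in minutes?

LPT (decreasing processing time): T2 T1 T4 T3.
T2: 0→12
T1: 12→21
T4: 21→28
T3: 28→34
Sum = 12+21+28+34 = 95.

95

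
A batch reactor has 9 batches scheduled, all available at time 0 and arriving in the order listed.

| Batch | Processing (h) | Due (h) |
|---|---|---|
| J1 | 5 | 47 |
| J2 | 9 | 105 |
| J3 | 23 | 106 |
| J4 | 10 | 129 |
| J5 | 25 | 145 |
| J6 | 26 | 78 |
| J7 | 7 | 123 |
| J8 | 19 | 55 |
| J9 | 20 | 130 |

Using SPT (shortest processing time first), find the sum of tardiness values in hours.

SPT (increasing processing time): J1 J7 J2 J4 J8 J9 J3 J5 J6.
J1: 0→5, due 47, tardiness 0
J7: 5→12, due 123, tardiness 0
J2: 12→21, due 105, tardiness 0
J4: 21→31, due 129, tardiness 0
J8: 31→50, due 55, tardiness 0
J9: 50→70, due 130, tardiness 0
J3: 70→93, due 106, tardiness 0
J5: 93→118, due 145, tardiness 0
J6: 118→144, due 78, tardiness 66
Sum = 0+0+0+0+0+0+0+0+66 = 66.

66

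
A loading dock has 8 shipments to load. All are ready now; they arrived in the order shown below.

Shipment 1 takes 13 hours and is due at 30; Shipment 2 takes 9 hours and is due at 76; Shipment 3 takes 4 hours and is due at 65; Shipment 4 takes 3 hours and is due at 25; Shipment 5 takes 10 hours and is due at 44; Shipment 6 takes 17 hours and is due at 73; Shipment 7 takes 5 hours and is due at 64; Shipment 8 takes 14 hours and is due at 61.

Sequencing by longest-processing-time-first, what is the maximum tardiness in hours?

50

LPT (decreasing processing time): Shipment 6 Shipment 8 Shipment 1 Shipment 5 Shipment 2 Shipment 7 Shipment 3 Shipment 4.
Shipment 6: 0→17, due 73, tardiness 0
Shipment 8: 17→31, due 61, tardiness 0
Shipment 1: 31→44, due 30, tardiness 14
Shipment 5: 44→54, due 44, tardiness 10
Shipment 2: 54→63, due 76, tardiness 0
Shipment 7: 63→68, due 64, tardiness 4
Shipment 3: 68→72, due 65, tardiness 7
Shipment 4: 72→75, due 25, tardiness 50
Maximum = 50.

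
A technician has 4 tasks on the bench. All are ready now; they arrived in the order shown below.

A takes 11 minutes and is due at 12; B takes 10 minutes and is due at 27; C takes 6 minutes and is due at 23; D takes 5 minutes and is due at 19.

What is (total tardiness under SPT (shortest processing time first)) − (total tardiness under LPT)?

3

SPT (increasing processing time): D C B A.
D: 0→5, due 19, tardiness 0
C: 5→11, due 23, tardiness 0
B: 11→21, due 27, tardiness 0
A: 21→32, due 12, tardiness 20
Sum = 0+0+0+20 = 20.
LPT (decreasing processing time): A B C D.
A: 0→11, due 12, tardiness 0
B: 11→21, due 27, tardiness 0
C: 21→27, due 23, tardiness 4
D: 27→32, due 19, tardiness 13
Sum = 0+0+4+13 = 17.
Difference = 20 − 17 = 3.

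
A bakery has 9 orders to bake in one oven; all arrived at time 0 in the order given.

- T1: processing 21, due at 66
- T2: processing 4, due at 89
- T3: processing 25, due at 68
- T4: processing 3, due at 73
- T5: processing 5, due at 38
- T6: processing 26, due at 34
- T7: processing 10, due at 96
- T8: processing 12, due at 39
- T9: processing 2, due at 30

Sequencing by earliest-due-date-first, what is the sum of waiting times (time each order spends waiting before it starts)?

457

EDD (increasing due date): T9 T6 T5 T8 T1 T3 T4 T2 T7.
T9: waits 0, runs 0→2
T6: waits 2, runs 2→28
T5: waits 28, runs 28→33
T8: waits 33, runs 33→45
T1: waits 45, runs 45→66
T3: waits 66, runs 66→91
T4: waits 91, runs 91→94
T2: waits 94, runs 94→98
T7: waits 98, runs 98→108
Sum = 0+2+28+33+45+66+91+94+98 = 457.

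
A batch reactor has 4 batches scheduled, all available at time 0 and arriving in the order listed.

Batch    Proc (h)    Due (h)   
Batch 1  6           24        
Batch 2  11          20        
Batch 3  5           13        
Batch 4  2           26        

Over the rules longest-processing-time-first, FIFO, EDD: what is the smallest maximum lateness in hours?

LPT (decreasing processing time): Batch 2 Batch 1 Batch 3 Batch 4.
Batch 2: 0→11, due 20, lateness -9
Batch 1: 11→17, due 24, lateness -7
Batch 3: 17→22, due 13, lateness 9
Batch 4: 22→24, due 26, lateness -2
Maximum = 9.
FIFO (arrival order): Batch 1 Batch 2 Batch 3 Batch 4.
Batch 1: 0→6, due 24, lateness -18
Batch 2: 6→17, due 20, lateness -3
Batch 3: 17→22, due 13, lateness 9
Batch 4: 22→24, due 26, lateness -2
Maximum = 9.
EDD (increasing due date): Batch 3 Batch 2 Batch 1 Batch 4.
Batch 3: 0→5, due 13, lateness -8
Batch 2: 5→16, due 20, lateness -4
Batch 1: 16→22, due 24, lateness -2
Batch 4: 22→24, due 26, lateness -2
Maximum = -2.
LPT 9, FIFO 9, EDD -2 → minimum -2.

-2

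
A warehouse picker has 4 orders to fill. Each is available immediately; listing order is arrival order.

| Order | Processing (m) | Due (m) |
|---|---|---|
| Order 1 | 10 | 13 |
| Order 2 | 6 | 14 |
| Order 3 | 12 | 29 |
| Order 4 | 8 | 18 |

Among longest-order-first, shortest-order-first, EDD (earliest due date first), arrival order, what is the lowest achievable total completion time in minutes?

80

LPT (decreasing processing time): Order 3 Order 1 Order 4 Order 2.
Order 3: 0→12
Order 1: 12→22
Order 4: 22→30
Order 2: 30→36
Sum = 12+22+30+36 = 100.
SPT (increasing processing time): Order 2 Order 4 Order 1 Order 3.
Order 2: 0→6
Order 4: 6→14
Order 1: 14→24
Order 3: 24→36
Sum = 6+14+24+36 = 80.
EDD (increasing due date): Order 1 Order 2 Order 4 Order 3.
Order 1: 0→10
Order 2: 10→16
Order 4: 16→24
Order 3: 24→36
Sum = 10+16+24+36 = 86.
FIFO (arrival order): Order 1 Order 2 Order 3 Order 4.
Order 1: 0→10
Order 2: 10→16
Order 3: 16→28
Order 4: 28→36
Sum = 10+16+28+36 = 90.
LPT 100, SPT 80, EDD 86, FIFO 90 → minimum 80.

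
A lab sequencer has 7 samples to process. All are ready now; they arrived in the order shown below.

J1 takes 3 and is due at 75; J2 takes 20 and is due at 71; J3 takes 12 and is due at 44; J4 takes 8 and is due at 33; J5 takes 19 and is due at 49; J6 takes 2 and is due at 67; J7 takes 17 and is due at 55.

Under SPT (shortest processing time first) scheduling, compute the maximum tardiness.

12

SPT (increasing processing time): J6 J1 J4 J3 J7 J5 J2.
J6: 0→2, due 67, tardiness 0
J1: 2→5, due 75, tardiness 0
J4: 5→13, due 33, tardiness 0
J3: 13→25, due 44, tardiness 0
J7: 25→42, due 55, tardiness 0
J5: 42→61, due 49, tardiness 12
J2: 61→81, due 71, tardiness 10
Maximum = 12.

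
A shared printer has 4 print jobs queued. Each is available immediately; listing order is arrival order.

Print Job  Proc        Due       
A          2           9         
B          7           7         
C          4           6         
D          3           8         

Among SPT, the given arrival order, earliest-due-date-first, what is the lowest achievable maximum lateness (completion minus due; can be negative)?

7

SPT (increasing processing time): A D C B.
A: 0→2, due 9, lateness -7
D: 2→5, due 8, lateness -3
C: 5→9, due 6, lateness 3
B: 9→16, due 7, lateness 9
Maximum = 9.
FIFO (arrival order): A B C D.
A: 0→2, due 9, lateness -7
B: 2→9, due 7, lateness 2
C: 9→13, due 6, lateness 7
D: 13→16, due 8, lateness 8
Maximum = 8.
EDD (increasing due date): C B D A.
C: 0→4, due 6, lateness -2
B: 4→11, due 7, lateness 4
D: 11→14, due 8, lateness 6
A: 14→16, due 9, lateness 7
Maximum = 7.
SPT 9, FIFO 8, EDD 7 → minimum 7.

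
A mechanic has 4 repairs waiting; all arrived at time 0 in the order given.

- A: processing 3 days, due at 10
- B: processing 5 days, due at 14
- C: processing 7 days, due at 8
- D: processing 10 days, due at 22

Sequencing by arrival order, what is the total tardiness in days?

10

FIFO (arrival order): A B C D.
A: 0→3, due 10, tardiness 0
B: 3→8, due 14, tardiness 0
C: 8→15, due 8, tardiness 7
D: 15→25, due 22, tardiness 3
Sum = 0+0+7+3 = 10.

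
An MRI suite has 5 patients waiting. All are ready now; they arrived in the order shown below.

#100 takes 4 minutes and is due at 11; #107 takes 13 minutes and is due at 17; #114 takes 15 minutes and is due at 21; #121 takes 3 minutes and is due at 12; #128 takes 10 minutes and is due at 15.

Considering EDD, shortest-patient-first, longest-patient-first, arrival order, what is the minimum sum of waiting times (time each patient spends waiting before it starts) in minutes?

57

EDD (increasing due date): #100 #121 #128 #107 #114.
#100: waits 0, runs 0→4
#121: waits 4, runs 4→7
#128: waits 7, runs 7→17
#107: waits 17, runs 17→30
#114: waits 30, runs 30→45
Sum = 0+4+7+17+30 = 58.
SPT (increasing processing time): #121 #100 #128 #107 #114.
#121: waits 0, runs 0→3
#100: waits 3, runs 3→7
#128: waits 7, runs 7→17
#107: waits 17, runs 17→30
#114: waits 30, runs 30→45
Sum = 0+3+7+17+30 = 57.
LPT (decreasing processing time): #114 #107 #128 #100 #121.
#114: waits 0, runs 0→15
#107: waits 15, runs 15→28
#128: waits 28, runs 28→38
#100: waits 38, runs 38→42
#121: waits 42, runs 42→45
Sum = 0+15+28+38+42 = 123.
FIFO (arrival order): #100 #107 #114 #121 #128.
#100: waits 0, runs 0→4
#107: waits 4, runs 4→17
#114: waits 17, runs 17→32
#121: waits 32, runs 32→35
#128: waits 35, runs 35→45
Sum = 0+4+17+32+35 = 88.
EDD 58, SPT 57, LPT 123, FIFO 88 → minimum 57.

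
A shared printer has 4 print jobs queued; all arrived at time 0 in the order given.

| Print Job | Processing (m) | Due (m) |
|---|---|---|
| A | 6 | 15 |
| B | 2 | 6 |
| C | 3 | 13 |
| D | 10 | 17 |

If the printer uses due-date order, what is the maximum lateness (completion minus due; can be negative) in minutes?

4

EDD (increasing due date): B C A D.
B: 0→2, due 6, lateness -4
C: 2→5, due 13, lateness -8
A: 5→11, due 15, lateness -4
D: 11→21, due 17, lateness 4
Maximum = 4.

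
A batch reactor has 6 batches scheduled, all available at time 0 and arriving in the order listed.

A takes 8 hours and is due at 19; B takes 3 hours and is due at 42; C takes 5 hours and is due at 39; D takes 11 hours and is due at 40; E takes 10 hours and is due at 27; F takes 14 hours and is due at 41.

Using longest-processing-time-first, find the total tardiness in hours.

LPT (decreasing processing time): F D E A C B.
F: 0→14, due 41, tardiness 0
D: 14→25, due 40, tardiness 0
E: 25→35, due 27, tardiness 8
A: 35→43, due 19, tardiness 24
C: 43→48, due 39, tardiness 9
B: 48→51, due 42, tardiness 9
Sum = 0+0+8+24+9+9 = 50.

50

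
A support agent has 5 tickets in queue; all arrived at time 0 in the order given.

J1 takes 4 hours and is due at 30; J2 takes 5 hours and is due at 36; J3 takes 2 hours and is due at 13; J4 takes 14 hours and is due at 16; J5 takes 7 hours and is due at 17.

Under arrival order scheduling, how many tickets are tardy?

2

FIFO (arrival order): J1 J2 J3 J4 J5.
J1: 0→4, due 30, tardiness 0
J2: 4→9, due 36, tardiness 0
J3: 9→11, due 13, tardiness 0
J4: 11→25, due 16, tardiness 9
J5: 25→32, due 17, tardiness 15
Late tickets: 2.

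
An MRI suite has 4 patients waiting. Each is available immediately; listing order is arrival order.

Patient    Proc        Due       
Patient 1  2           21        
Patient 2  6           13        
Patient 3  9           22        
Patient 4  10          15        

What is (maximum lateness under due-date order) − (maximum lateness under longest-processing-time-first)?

EDD (increasing due date): Patient 2 Patient 4 Patient 1 Patient 3.
Patient 2: 0→6, due 13, lateness -7
Patient 4: 6→16, due 15, lateness 1
Patient 1: 16→18, due 21, lateness -3
Patient 3: 18→27, due 22, lateness 5
Maximum = 5.
LPT (decreasing processing time): Patient 4 Patient 3 Patient 2 Patient 1.
Patient 4: 0→10, due 15, lateness -5
Patient 3: 10→19, due 22, lateness -3
Patient 2: 19→25, due 13, lateness 12
Patient 1: 25→27, due 21, lateness 6
Maximum = 12.
Difference = 5 − 12 = -7.

-7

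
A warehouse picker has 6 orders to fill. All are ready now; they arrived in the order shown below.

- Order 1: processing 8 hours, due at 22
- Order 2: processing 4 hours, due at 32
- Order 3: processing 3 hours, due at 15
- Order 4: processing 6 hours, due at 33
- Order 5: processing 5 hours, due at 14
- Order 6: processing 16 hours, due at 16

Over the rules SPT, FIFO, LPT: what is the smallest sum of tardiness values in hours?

SPT (increasing processing time): Order 3 Order 2 Order 5 Order 4 Order 1 Order 6.
Order 3: 0→3, due 15, tardiness 0
Order 2: 3→7, due 32, tardiness 0
Order 5: 7→12, due 14, tardiness 0
Order 4: 12→18, due 33, tardiness 0
Order 1: 18→26, due 22, tardiness 4
Order 6: 26→42, due 16, tardiness 26
Sum = 0+0+0+0+4+26 = 30.
FIFO (arrival order): Order 1 Order 2 Order 3 Order 4 Order 5 Order 6.
Order 1: 0→8, due 22, tardiness 0
Order 2: 8→12, due 32, tardiness 0
Order 3: 12→15, due 15, tardiness 0
Order 4: 15→21, due 33, tardiness 0
Order 5: 21→26, due 14, tardiness 12
Order 6: 26→42, due 16, tardiness 26
Sum = 0+0+0+0+12+26 = 38.
LPT (decreasing processing time): Order 6 Order 1 Order 4 Order 5 Order 2 Order 3.
Order 6: 0→16, due 16, tardiness 0
Order 1: 16→24, due 22, tardiness 2
Order 4: 24→30, due 33, tardiness 0
Order 5: 30→35, due 14, tardiness 21
Order 2: 35→39, due 32, tardiness 7
Order 3: 39→42, due 15, tardiness 27
Sum = 0+2+0+21+7+27 = 57.
SPT 30, FIFO 38, LPT 57 → minimum 30.

30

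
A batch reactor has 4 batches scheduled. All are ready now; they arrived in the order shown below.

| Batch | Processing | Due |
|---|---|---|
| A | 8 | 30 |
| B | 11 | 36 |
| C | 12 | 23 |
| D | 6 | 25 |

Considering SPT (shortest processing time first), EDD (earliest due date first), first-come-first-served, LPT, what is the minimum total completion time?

SPT (increasing processing time): D A B C.
D: 0→6
A: 6→14
B: 14→25
C: 25→37
Sum = 6+14+25+37 = 82.
EDD (increasing due date): C D A B.
C: 0→12
D: 12→18
A: 18→26
B: 26→37
Sum = 12+18+26+37 = 93.
FIFO (arrival order): A B C D.
A: 0→8
B: 8→19
C: 19→31
D: 31→37
Sum = 8+19+31+37 = 95.
LPT (decreasing processing time): C B A D.
C: 0→12
B: 12→23
A: 23→31
D: 31→37
Sum = 12+23+31+37 = 103.
SPT 82, EDD 93, FIFO 95, LPT 103 → minimum 82.

82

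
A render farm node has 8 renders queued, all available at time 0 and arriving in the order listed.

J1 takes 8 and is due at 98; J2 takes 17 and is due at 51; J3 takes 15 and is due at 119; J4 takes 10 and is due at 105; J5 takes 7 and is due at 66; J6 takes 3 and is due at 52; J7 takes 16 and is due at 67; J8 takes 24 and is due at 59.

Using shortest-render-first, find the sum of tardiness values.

SPT (increasing processing time): J6 J5 J1 J4 J3 J7 J2 J8.
J6: 0→3, due 52, tardiness 0
J5: 3→10, due 66, tardiness 0
J1: 10→18, due 98, tardiness 0
J4: 18→28, due 105, tardiness 0
J3: 28→43, due 119, tardiness 0
J7: 43→59, due 67, tardiness 0
J2: 59→76, due 51, tardiness 25
J8: 76→100, due 59, tardiness 41
Sum = 0+0+0+0+0+0+25+41 = 66.

66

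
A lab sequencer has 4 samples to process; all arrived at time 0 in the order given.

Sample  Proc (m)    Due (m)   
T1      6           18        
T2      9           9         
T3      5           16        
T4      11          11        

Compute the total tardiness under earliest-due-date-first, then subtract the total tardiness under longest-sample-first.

-3

EDD (increasing due date): T2 T4 T3 T1.
T2: 0→9, due 9, tardiness 0
T4: 9→20, due 11, tardiness 9
T3: 20→25, due 16, tardiness 9
T1: 25→31, due 18, tardiness 13
Sum = 0+9+9+13 = 31.
LPT (decreasing processing time): T4 T2 T1 T3.
T4: 0→11, due 11, tardiness 0
T2: 11→20, due 9, tardiness 11
T1: 20→26, due 18, tardiness 8
T3: 26→31, due 16, tardiness 15
Sum = 0+11+8+15 = 34.
Difference = 31 − 34 = -3.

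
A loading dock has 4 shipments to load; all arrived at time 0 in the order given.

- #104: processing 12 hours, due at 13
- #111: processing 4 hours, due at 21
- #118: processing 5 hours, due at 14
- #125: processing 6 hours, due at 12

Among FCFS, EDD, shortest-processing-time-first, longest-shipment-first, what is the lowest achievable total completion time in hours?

FIFO (arrival order): #104 #111 #118 #125.
#104: 0→12
#111: 12→16
#118: 16→21
#125: 21→27
Sum = 12+16+21+27 = 76.
EDD (increasing due date): #125 #104 #118 #111.
#125: 0→6
#104: 6→18
#118: 18→23
#111: 23→27
Sum = 6+18+23+27 = 74.
SPT (increasing processing time): #111 #118 #125 #104.
#111: 0→4
#118: 4→9
#125: 9→15
#104: 15→27
Sum = 4+9+15+27 = 55.
LPT (decreasing processing time): #104 #125 #118 #111.
#104: 0→12
#125: 12→18
#118: 18→23
#111: 23→27
Sum = 12+18+23+27 = 80.
FIFO 76, EDD 74, SPT 55, LPT 80 → minimum 55.

55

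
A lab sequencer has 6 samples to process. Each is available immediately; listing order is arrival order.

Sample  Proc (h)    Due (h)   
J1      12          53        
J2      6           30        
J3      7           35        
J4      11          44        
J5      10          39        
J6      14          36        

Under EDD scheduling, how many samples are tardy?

2

EDD (increasing due date): J2 J3 J6 J5 J4 J1.
J2: 0→6, due 30, tardiness 0
J3: 6→13, due 35, tardiness 0
J6: 13→27, due 36, tardiness 0
J5: 27→37, due 39, tardiness 0
J4: 37→48, due 44, tardiness 4
J1: 48→60, due 53, tardiness 7
Late samples: 2.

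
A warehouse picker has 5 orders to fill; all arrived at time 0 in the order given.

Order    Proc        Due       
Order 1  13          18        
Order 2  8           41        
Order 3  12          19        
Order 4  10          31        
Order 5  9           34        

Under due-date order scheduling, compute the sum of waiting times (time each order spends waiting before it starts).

EDD (increasing due date): Order 1 Order 3 Order 4 Order 5 Order 2.
Order 1: waits 0, runs 0→13
Order 3: waits 13, runs 13→25
Order 4: waits 25, runs 25→35
Order 5: waits 35, runs 35→44
Order 2: waits 44, runs 44→52
Sum = 0+13+25+35+44 = 117.

117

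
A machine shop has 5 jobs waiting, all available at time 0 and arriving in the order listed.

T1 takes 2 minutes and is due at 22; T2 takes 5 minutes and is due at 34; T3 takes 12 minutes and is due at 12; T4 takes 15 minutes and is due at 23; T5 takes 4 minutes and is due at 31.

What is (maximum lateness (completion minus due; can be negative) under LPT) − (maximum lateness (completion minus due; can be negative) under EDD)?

10

LPT (decreasing processing time): T4 T3 T2 T5 T1.
T4: 0→15, due 23, lateness -8
T3: 15→27, due 12, lateness 15
T2: 27→32, due 34, lateness -2
T5: 32→36, due 31, lateness 5
T1: 36→38, due 22, lateness 16
Maximum = 16.
EDD (increasing due date): T3 T1 T4 T5 T2.
T3: 0→12, due 12, lateness 0
T1: 12→14, due 22, lateness -8
T4: 14→29, due 23, lateness 6
T5: 29→33, due 31, lateness 2
T2: 33→38, due 34, lateness 4
Maximum = 6.
Difference = 16 − 6 = 10.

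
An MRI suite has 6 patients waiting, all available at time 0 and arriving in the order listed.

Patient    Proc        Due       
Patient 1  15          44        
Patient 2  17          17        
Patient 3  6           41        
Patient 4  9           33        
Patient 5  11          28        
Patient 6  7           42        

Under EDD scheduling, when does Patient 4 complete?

37

EDD (increasing due date): Patient 2 Patient 5 Patient 4 Patient 3 Patient 6 Patient 1.
Patient 2: 0→17
Patient 5: 17→28
Patient 4: 28→37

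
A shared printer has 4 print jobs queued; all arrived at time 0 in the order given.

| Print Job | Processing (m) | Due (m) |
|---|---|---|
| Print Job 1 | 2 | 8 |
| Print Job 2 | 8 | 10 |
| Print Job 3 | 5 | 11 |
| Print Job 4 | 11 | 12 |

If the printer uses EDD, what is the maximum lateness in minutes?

EDD (increasing due date): Print Job 1 Print Job 2 Print Job 3 Print Job 4.
Print Job 1: 0→2, due 8, lateness -6
Print Job 2: 2→10, due 10, lateness 0
Print Job 3: 10→15, due 11, lateness 4
Print Job 4: 15→26, due 12, lateness 14
Maximum = 14.

14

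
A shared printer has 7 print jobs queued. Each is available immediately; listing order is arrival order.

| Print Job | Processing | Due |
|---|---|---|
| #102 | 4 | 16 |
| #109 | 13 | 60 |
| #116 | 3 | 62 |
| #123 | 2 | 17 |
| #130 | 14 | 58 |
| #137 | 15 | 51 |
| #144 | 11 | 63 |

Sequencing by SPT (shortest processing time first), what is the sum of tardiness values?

SPT (increasing processing time): #123 #116 #102 #144 #109 #130 #137.
#123: 0→2, due 17, tardiness 0
#116: 2→5, due 62, tardiness 0
#102: 5→9, due 16, tardiness 0
#144: 9→20, due 63, tardiness 0
#109: 20→33, due 60, tardiness 0
#130: 33→47, due 58, tardiness 0
#137: 47→62, due 51, tardiness 11
Sum = 0+0+0+0+0+0+11 = 11.

11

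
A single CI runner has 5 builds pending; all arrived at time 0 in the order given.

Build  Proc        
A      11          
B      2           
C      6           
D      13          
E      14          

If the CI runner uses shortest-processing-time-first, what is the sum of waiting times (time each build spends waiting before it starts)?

SPT (increasing processing time): B C A D E.
B: waits 0, runs 0→2
C: waits 2, runs 2→8
A: waits 8, runs 8→19
D: waits 19, runs 19→32
E: waits 32, runs 32→46
Sum = 0+2+8+19+32 = 61.

61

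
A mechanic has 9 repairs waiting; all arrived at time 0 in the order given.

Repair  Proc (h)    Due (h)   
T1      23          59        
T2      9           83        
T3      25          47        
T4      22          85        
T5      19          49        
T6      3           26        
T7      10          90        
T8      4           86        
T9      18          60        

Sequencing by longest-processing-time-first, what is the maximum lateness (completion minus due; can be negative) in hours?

LPT (decreasing processing time): T3 T1 T4 T5 T9 T7 T2 T8 T6.
T3: 0→25, due 47, lateness -22
T1: 25→48, due 59, lateness -11
T4: 48→70, due 85, lateness -15
T5: 70→89, due 49, lateness 40
T9: 89→107, due 60, lateness 47
T7: 107→117, due 90, lateness 27
T2: 117→126, due 83, lateness 43
T8: 126→130, due 86, lateness 44
T6: 130→133, due 26, lateness 107
Maximum = 107.

107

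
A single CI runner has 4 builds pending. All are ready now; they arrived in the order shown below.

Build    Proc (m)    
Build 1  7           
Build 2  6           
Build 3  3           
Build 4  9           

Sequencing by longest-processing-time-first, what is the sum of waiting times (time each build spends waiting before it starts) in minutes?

LPT (decreasing processing time): Build 4 Build 1 Build 2 Build 3.
Build 4: waits 0, runs 0→9
Build 1: waits 9, runs 9→16
Build 2: waits 16, runs 16→22
Build 3: waits 22, runs 22→25
Sum = 0+9+16+22 = 47.

47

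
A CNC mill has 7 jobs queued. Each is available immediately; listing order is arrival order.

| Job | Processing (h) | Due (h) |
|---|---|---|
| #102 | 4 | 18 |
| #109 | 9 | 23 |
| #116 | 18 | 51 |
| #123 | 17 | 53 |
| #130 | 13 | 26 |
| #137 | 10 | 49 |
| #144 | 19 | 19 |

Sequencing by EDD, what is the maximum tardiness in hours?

EDD (increasing due date): #102 #144 #109 #130 #137 #116 #123.
#102: 0→4, due 18, tardiness 0
#144: 4→23, due 19, tardiness 4
#109: 23→32, due 23, tardiness 9
#130: 32→45, due 26, tardiness 19
#137: 45→55, due 49, tardiness 6
#116: 55→73, due 51, tardiness 22
#123: 73→90, due 53, tardiness 37
Maximum = 37.

37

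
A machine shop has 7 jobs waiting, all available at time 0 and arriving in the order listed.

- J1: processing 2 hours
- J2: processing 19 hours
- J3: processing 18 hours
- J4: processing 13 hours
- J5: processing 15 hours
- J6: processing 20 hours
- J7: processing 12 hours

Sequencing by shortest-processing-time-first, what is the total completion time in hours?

SPT (increasing processing time): J1 J7 J4 J5 J3 J2 J6.
J1: 0→2
J7: 2→14
J4: 14→27
J5: 27→42
J3: 42→60
J2: 60→79
J6: 79→99
Sum = 2+14+27+42+60+79+99 = 323.

323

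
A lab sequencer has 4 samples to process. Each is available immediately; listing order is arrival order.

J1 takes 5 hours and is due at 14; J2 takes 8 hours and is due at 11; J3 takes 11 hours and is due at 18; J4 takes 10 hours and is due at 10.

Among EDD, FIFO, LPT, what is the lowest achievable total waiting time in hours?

EDD (increasing due date): J4 J2 J1 J3.
J4: waits 0, runs 0→10
J2: waits 10, runs 10→18
J1: waits 18, runs 18→23
J3: waits 23, runs 23→34
Sum = 0+10+18+23 = 51.
FIFO (arrival order): J1 J2 J3 J4.
J1: waits 0, runs 0→5
J2: waits 5, runs 5→13
J3: waits 13, runs 13→24
J4: waits 24, runs 24→34
Sum = 0+5+13+24 = 42.
LPT (decreasing processing time): J3 J4 J2 J1.
J3: waits 0, runs 0→11
J4: waits 11, runs 11→21
J2: waits 21, runs 21→29
J1: waits 29, runs 29→34
Sum = 0+11+21+29 = 61.
EDD 51, FIFO 42, LPT 61 → minimum 42.

42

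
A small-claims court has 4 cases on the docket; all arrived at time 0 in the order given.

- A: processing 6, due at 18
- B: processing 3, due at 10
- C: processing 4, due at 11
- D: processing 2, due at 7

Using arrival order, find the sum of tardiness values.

FIFO (arrival order): A B C D.
A: 0→6, due 18, tardiness 0
B: 6→9, due 10, tardiness 0
C: 9→13, due 11, tardiness 2
D: 13→15, due 7, tardiness 8
Sum = 0+0+2+8 = 10.

10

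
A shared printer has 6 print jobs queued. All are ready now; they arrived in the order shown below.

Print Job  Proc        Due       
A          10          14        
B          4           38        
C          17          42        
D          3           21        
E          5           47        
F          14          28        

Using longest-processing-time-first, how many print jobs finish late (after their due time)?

4

LPT (decreasing processing time): C F A E B D.
C: 0→17, due 42, tardiness 0
F: 17→31, due 28, tardiness 3
A: 31→41, due 14, tardiness 27
E: 41→46, due 47, tardiness 0
B: 46→50, due 38, tardiness 12
D: 50→53, due 21, tardiness 32
Late print jobs: 4.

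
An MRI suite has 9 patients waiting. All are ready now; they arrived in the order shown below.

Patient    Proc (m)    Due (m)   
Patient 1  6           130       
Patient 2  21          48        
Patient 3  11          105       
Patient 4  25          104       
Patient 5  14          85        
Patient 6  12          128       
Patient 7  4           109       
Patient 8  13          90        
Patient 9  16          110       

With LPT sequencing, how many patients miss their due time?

2

LPT (decreasing processing time): Patient 4 Patient 2 Patient 9 Patient 5 Patient 8 Patient 6 Patient 3 Patient 1 Patient 7.
Patient 4: 0→25, due 104, tardiness 0
Patient 2: 25→46, due 48, tardiness 0
Patient 9: 46→62, due 110, tardiness 0
Patient 5: 62→76, due 85, tardiness 0
Patient 8: 76→89, due 90, tardiness 0
Patient 6: 89→101, due 128, tardiness 0
Patient 3: 101→112, due 105, tardiness 7
Patient 1: 112→118, due 130, tardiness 0
Patient 7: 118→122, due 109, tardiness 13
Late patients: 2.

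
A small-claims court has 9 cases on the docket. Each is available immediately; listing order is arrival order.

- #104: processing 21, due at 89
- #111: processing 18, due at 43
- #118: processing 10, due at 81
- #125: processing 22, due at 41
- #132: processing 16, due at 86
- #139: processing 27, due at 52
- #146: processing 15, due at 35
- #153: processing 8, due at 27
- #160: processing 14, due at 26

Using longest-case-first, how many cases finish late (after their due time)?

7

LPT (decreasing processing time): #139 #125 #104 #111 #132 #146 #160 #118 #153.
#139: 0→27, due 52, tardiness 0
#125: 27→49, due 41, tardiness 8
#104: 49→70, due 89, tardiness 0
#111: 70→88, due 43, tardiness 45
#132: 88→104, due 86, tardiness 18
#146: 104→119, due 35, tardiness 84
#160: 119→133, due 26, tardiness 107
#118: 133→143, due 81, tardiness 62
#153: 143→151, due 27, tardiness 124
Late cases: 7.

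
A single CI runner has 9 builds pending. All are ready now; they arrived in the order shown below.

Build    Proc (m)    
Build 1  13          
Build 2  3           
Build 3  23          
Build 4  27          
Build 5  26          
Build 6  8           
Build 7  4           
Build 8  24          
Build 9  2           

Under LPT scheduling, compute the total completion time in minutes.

874

LPT (decreasing processing time): Build 4 Build 5 Build 8 Build 3 Build 1 Build 6 Build 7 Build 2 Build 9.
Build 4: 0→27
Build 5: 27→53
Build 8: 53→77
Build 3: 77→100
Build 1: 100→113
Build 6: 113→121
Build 7: 121→125
Build 2: 125→128
Build 9: 128→130
Sum = 27+53+77+100+113+121+125+128+130 = 874.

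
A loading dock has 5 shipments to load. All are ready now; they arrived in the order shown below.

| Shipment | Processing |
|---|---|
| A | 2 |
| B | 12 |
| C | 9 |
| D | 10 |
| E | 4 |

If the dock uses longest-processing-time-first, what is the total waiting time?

LPT (decreasing processing time): B D C E A.
B: waits 0, runs 0→12
D: waits 12, runs 12→22
C: waits 22, runs 22→31
E: waits 31, runs 31→35
A: waits 35, runs 35→37
Sum = 0+12+22+31+35 = 100.

100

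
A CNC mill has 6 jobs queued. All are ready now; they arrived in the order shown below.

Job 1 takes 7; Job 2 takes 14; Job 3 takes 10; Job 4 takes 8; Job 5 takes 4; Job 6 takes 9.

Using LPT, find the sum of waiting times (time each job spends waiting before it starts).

160

LPT (decreasing processing time): Job 2 Job 3 Job 6 Job 4 Job 1 Job 5.
Job 2: waits 0, runs 0→14
Job 3: waits 14, runs 14→24
Job 6: waits 24, runs 24→33
Job 4: waits 33, runs 33→41
Job 1: waits 41, runs 41→48
Job 5: waits 48, runs 48→52
Sum = 0+14+24+33+41+48 = 160.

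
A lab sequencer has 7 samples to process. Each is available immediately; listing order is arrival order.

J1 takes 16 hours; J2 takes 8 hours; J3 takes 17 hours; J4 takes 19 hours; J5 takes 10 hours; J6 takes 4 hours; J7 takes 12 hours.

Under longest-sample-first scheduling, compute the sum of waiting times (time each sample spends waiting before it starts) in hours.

LPT (decreasing processing time): J4 J3 J1 J7 J5 J2 J6.
J4: waits 0, runs 0→19
J3: waits 19, runs 19→36
J1: waits 36, runs 36→52
J7: waits 52, runs 52→64
J5: waits 64, runs 64→74
J2: waits 74, runs 74→82
J6: waits 82, runs 82→86
Sum = 0+19+36+52+64+74+82 = 327.

327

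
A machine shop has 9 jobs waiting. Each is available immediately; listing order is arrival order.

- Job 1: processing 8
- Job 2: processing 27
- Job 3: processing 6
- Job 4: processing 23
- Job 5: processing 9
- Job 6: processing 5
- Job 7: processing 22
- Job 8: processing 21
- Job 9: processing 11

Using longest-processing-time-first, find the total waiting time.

707

LPT (decreasing processing time): Job 2 Job 4 Job 7 Job 8 Job 9 Job 5 Job 1 Job 3 Job 6.
Job 2: waits 0, runs 0→27
Job 4: waits 27, runs 27→50
Job 7: waits 50, runs 50→72
Job 8: waits 72, runs 72→93
Job 9: waits 93, runs 93→104
Job 5: waits 104, runs 104→113
Job 1: waits 113, runs 113→121
Job 3: waits 121, runs 121→127
Job 6: waits 127, runs 127→132
Sum = 0+27+50+72+93+104+113+121+127 = 707.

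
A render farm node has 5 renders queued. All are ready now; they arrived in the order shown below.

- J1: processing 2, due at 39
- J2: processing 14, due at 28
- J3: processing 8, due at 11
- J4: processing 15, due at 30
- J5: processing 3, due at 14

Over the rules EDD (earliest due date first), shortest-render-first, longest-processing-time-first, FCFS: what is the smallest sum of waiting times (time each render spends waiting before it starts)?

47

EDD (increasing due date): J3 J5 J2 J4 J1.
J3: waits 0, runs 0→8
J5: waits 8, runs 8→11
J2: waits 11, runs 11→25
J4: waits 25, runs 25→40
J1: waits 40, runs 40→42
Sum = 0+8+11+25+40 = 84.
SPT (increasing processing time): J1 J5 J3 J2 J4.
J1: waits 0, runs 0→2
J5: waits 2, runs 2→5
J3: waits 5, runs 5→13
J2: waits 13, runs 13→27
J4: waits 27, runs 27→42
Sum = 0+2+5+13+27 = 47.
LPT (decreasing processing time): J4 J2 J3 J5 J1.
J4: waits 0, runs 0→15
J2: waits 15, runs 15→29
J3: waits 29, runs 29→37
J5: waits 37, runs 37→40
J1: waits 40, runs 40→42
Sum = 0+15+29+37+40 = 121.
FIFO (arrival order): J1 J2 J3 J4 J5.
J1: waits 0, runs 0→2
J2: waits 2, runs 2→16
J3: waits 16, runs 16→24
J4: waits 24, runs 24→39
J5: waits 39, runs 39→42
Sum = 0+2+16+24+39 = 81.
EDD 84, SPT 47, LPT 121, FIFO 81 → minimum 47.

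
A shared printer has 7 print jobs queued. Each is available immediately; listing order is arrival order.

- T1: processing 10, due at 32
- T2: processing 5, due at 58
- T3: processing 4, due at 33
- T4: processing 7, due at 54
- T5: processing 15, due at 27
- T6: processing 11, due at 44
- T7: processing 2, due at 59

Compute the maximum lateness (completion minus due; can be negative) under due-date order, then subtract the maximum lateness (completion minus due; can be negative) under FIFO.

-18

EDD (increasing due date): T5 T1 T3 T6 T4 T2 T7.
T5: 0→15, due 27, lateness -12
T1: 15→25, due 32, lateness -7
T3: 25→29, due 33, lateness -4
T6: 29→40, due 44, lateness -4
T4: 40→47, due 54, lateness -7
T2: 47→52, due 58, lateness -6
T7: 52→54, due 59, lateness -5
Maximum = -4.
FIFO (arrival order): T1 T2 T3 T4 T5 T6 T7.
T1: 0→10, due 32, lateness -22
T2: 10→15, due 58, lateness -43
T3: 15→19, due 33, lateness -14
T4: 19→26, due 54, lateness -28
T5: 26→41, due 27, lateness 14
T6: 41→52, due 44, lateness 8
T7: 52→54, due 59, lateness -5
Maximum = 14.
Difference = -4 − 14 = -18.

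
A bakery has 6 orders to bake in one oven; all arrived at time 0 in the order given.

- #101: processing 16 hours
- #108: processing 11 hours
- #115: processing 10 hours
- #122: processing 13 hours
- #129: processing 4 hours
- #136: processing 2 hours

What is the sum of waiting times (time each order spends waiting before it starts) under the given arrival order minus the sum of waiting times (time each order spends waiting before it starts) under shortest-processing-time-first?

93

FIFO (arrival order): #101 #108 #115 #122 #129 #136.
#101: waits 0, runs 0→16
#108: waits 16, runs 16→27
#115: waits 27, runs 27→37
#122: waits 37, runs 37→50
#129: waits 50, runs 50→54
#136: waits 54, runs 54→56
Sum = 0+16+27+37+50+54 = 184.
SPT (increasing processing time): #136 #129 #115 #108 #122 #101.
#136: waits 0, runs 0→2
#129: waits 2, runs 2→6
#115: waits 6, runs 6→16
#108: waits 16, runs 16→27
#122: waits 27, runs 27→40
#101: waits 40, runs 40→56
Sum = 0+2+6+16+27+40 = 91.
Difference = 184 − 91 = 93.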